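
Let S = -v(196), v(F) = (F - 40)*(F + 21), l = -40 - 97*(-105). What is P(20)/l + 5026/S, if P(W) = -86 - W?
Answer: -3898363/24530610 ≈ -0.15892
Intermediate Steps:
l = 10145 (l = -40 + 10185 = 10145)
v(F) = (-40 + F)*(21 + F)
S = -33852 (S = -(-840 + 196**2 - 19*196) = -(-840 + 38416 - 3724) = -1*33852 = -33852)
P(20)/l + 5026/S = (-86 - 1*20)/10145 + 5026/(-33852) = (-86 - 20)*(1/10145) + 5026*(-1/33852) = -106*1/10145 - 359/2418 = -106/10145 - 359/2418 = -3898363/24530610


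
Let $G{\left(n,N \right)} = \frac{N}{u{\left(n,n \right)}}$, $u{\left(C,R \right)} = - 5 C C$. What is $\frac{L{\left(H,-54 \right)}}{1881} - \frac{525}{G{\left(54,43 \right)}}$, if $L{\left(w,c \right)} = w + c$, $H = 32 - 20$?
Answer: $\frac{4799370898}{26961} \approx 1.7801 \cdot 10^{5}$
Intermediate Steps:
$H = 12$ ($H = 32 - 20 = 12$)
$L{\left(w,c \right)} = c + w$
$u{\left(C,R \right)} = - 5 C^{2}$
$G{\left(n,N \right)} = - \frac{N}{5 n^{2}}$ ($G{\left(n,N \right)} = \frac{N}{\left(-5\right) n^{2}} = N \left(- \frac{1}{5 n^{2}}\right) = - \frac{N}{5 n^{2}}$)
$\frac{L{\left(H,-54 \right)}}{1881} - \frac{525}{G{\left(54,43 \right)}} = \frac{-54 + 12}{1881} - \frac{525}{\left(- \frac{1}{5}\right) 43 \cdot \frac{1}{2916}} = \left(-42\right) \frac{1}{1881} - \frac{525}{\left(- \frac{1}{5}\right) 43 \cdot \frac{1}{2916}} = - \frac{14}{627} - \frac{525}{- \frac{43}{14580}} = - \frac{14}{627} - - \frac{7654500}{43} = - \frac{14}{627} + \frac{7654500}{43} = \frac{4799370898}{26961}$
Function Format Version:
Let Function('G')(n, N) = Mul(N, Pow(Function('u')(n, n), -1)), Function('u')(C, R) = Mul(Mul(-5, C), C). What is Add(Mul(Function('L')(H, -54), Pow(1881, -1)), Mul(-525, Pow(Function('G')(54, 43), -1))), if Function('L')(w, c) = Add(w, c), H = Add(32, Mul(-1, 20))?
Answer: Rational(4799370898, 26961) ≈ 1.7801e+5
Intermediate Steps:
H = 12 (H = Add(32, -20) = 12)
Function('L')(w, c) = Add(c, w)
Function('u')(C, R) = Mul(-5, Pow(C, 2))
Function('G')(n, N) = Mul(Rational(-1, 5), N, Pow(n, -2)) (Function('G')(n, N) = Mul(N, Pow(Mul(-5, Pow(n, 2)), -1)) = Mul(N, Mul(Rational(-1, 5), Pow(n, -2))) = Mul(Rational(-1, 5), N, Pow(n, -2)))
Add(Mul(Function('L')(H, -54), Pow(1881, -1)), Mul(-525, Pow(Function('G')(54, 43), -1))) = Add(Mul(Add(-54, 12), Pow(1881, -1)), Mul(-525, Pow(Mul(Rational(-1, 5), 43, Pow(54, -2)), -1))) = Add(Mul(-42, Rational(1, 1881)), Mul(-525, Pow(Mul(Rational(-1, 5), 43, Rational(1, 2916)), -1))) = Add(Rational(-14, 627), Mul(-525, Pow(Rational(-43, 14580), -1))) = Add(Rational(-14, 627), Mul(-525, Rational(-14580, 43))) = Add(Rational(-14, 627), Rational(7654500, 43)) = Rational(4799370898, 26961)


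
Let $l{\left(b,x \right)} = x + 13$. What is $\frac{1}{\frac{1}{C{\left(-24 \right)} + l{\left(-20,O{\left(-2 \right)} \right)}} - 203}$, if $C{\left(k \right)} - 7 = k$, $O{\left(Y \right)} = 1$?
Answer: $- \frac{3}{610} \approx -0.004918$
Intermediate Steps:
$C{\left(k \right)} = 7 + k$
$l{\left(b,x \right)} = 13 + x$
$\frac{1}{\frac{1}{C{\left(-24 \right)} + l{\left(-20,O{\left(-2 \right)} \right)}} - 203} = \frac{1}{\frac{1}{\left(7 - 24\right) + \left(13 + 1\right)} - 203} = \frac{1}{\frac{1}{-17 + 14} - 203} = \frac{1}{\frac{1}{-3} - 203} = \frac{1}{- \frac{1}{3} - 203} = \frac{1}{- \frac{610}{3}} = - \frac{3}{610}$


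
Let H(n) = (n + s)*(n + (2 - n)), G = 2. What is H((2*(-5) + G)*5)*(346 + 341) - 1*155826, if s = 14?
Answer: -191550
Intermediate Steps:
H(n) = 28 + 2*n (H(n) = (n + 14)*(n + (2 - n)) = (14 + n)*2 = 28 + 2*n)
H((2*(-5) + G)*5)*(346 + 341) - 1*155826 = (28 + 2*((2*(-5) + 2)*5))*(346 + 341) - 1*155826 = (28 + 2*((-10 + 2)*5))*687 - 155826 = (28 + 2*(-8*5))*687 - 155826 = (28 + 2*(-40))*687 - 155826 = (28 - 80)*687 - 155826 = -52*687 - 155826 = -35724 - 155826 = -191550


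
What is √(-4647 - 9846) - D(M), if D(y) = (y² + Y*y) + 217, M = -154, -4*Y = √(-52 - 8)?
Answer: -23933 + I*√14493 - 77*I*√15 ≈ -23933.0 - 177.83*I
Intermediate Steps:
Y = -I*√15/2 (Y = -√(-52 - 8)/4 = -I*√15/2 ≈ -1.9365*I)
D(y) = 217 + y² - I*y*√15/2 (D(y) = (y² + (-I*√15/2)*y) + 217 = (y² - I*y*√15/2) + 217 = 217 + y² - I*y*√15/2)
√(-4647 - 9846) - D(M) = √(-4647 - 9846) - (217 + (-154)² - ½*I*(-154)*√15) = √(-14493) - (217 + 23716 + 77*I*√15) = I*√14493 - (23933 + 77*I*√15) = I*√14493 + (-23933 - 77*I*√15) = -23933 + I*√14493 - 77*I*√15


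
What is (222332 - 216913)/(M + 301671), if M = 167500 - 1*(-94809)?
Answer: 5419/563980 ≈ 0.0096085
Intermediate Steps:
M = 262309 (M = 167500 + 94809 = 262309)
(222332 - 216913)/(M + 301671) = (222332 - 216913)/(262309 + 301671) = 5419/563980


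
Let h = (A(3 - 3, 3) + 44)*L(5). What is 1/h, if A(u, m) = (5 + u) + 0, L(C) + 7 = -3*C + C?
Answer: -1/833 ≈ -0.0012005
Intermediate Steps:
L(C) = -7 - 2*C (L(C) = -7 + (-3*C + C) = -7 - 2*C)
A(u, m) = 5 + u
h = -833 (h = ((5 + (3 - 3)) + 44)*(-7 - 2*5) = ((5 + 0) + 44)*(-7 - 10) = (5 + 44)*(-17) = 49*(-17) = -833)
1/h = 1/(-833) = -1/833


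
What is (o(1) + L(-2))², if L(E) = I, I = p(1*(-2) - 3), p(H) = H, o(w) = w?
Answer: 16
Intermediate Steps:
I = -5 (I = 1*(-2) - 3 = -2 - 3 = -5)
L(E) = -5
(o(1) + L(-2))² = (1 - 5)² = (-4)² = 16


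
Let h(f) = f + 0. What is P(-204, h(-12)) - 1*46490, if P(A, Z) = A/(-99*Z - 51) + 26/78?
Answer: -52858955/1137 ≈ -46490.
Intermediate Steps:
h(f) = f
P(A, Z) = ⅓ + A/(-51 - 99*Z) (P(A, Z) = A/(-51 - 99*Z) + 26*(1/78) = A/(-51 - 99*Z) + ⅓ = ⅓ + A/(-51 - 99*Z))
P(-204, h(-12)) - 1*46490 = (17 - 1*(-204) + 33*(-12))/(3*(17 + 33*(-12))) - 1*46490 = (17 + 204 - 396)/(3*(17 - 396)) - 46490 = (⅓)*(-175)/(-379) - 46490 = (⅓)*(-1/379)*(-175) - 46490 = 175/1137 - 46490 = -52858955/1137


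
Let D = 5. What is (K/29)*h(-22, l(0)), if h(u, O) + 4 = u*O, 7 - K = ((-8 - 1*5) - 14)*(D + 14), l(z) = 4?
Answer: -47840/29 ≈ -1649.7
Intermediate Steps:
K = 520 (K = 7 - ((-8 - 1*5) - 14)*(5 + 14) = 7 - ((-8 - 5) - 14)*19 = 7 - (-13 - 14)*19 = 7 - (-27)*19 = 7 - 1*(-513) = 7 + 513 = 520)
h(u, O) = -4 + O*u (h(u, O) = -4 + u*O = -4 + O*u)
(K/29)*h(-22, l(0)) = (520/29)*(-4 + 4*(-22)) = (520*(1/29))*(-4 - 88) = (520/29)*(-92) = -47840/29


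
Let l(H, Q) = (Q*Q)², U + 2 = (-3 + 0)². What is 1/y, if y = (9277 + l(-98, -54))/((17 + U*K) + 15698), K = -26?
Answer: 15533/8512333 ≈ 0.0018248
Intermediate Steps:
U = 7 (U = -2 + (-3 + 0)² = -2 + (-3)² = -2 + 9 = 7)
l(H, Q) = Q⁴ (l(H, Q) = (Q²)² = Q⁴)
y = 8512333/15533 (y = (9277 + (-54)⁴)/((17 + 7*(-26)) + 15698) = (9277 + 8503056)/((17 - 182) + 15698) = 8512333/(-165 + 15698) = 8512333/15533 ≈ 548.02)
1/y = 1/(8512333/15533) = 15533/8512333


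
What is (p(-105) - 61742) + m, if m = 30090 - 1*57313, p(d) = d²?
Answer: -77940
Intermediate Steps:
m = -27223 (m = 30090 - 57313 = -27223)
(p(-105) - 61742) + m = ((-105)² - 61742) - 27223 = (11025 - 61742) - 27223 = -50717 - 27223 = -77940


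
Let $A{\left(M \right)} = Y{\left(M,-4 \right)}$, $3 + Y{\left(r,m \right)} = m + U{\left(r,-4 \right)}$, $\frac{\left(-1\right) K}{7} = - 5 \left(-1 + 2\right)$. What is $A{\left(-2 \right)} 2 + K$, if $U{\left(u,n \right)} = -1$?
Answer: $19$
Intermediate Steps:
$K = 35$ ($K = - 7 \left(- 5 \left(-1 + 2\right)\right) = - 7 \left(\left(-5\right) 1\right) = \left(-7\right) \left(-5\right) = 35$)
$Y{\left(r,m \right)} = -4 + m$ ($Y{\left(r,m \right)} = -3 + \left(m - 1\right) = -3 + \left(-1 + m\right) = -4 + m$)
$A{\left(M \right)} = -8$ ($A{\left(M \right)} = -4 - 4 = -8$)
$A{\left(-2 \right)} 2 + K = \left(-8\right) 2 + 35 = -16 + 35 = 19$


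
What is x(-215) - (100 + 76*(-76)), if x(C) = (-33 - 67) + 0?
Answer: 5576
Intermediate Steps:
x(C) = -100 (x(C) = -100 + 0 = -100)
x(-215) - (100 + 76*(-76)) = -100 - (100 + 76*(-76)) = -100 - (100 - 5776) = -100 - 1*(-5676) = -100 + 5676 = 5576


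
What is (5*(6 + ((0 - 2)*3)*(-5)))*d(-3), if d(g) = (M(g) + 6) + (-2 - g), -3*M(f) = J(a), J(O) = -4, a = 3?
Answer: 1500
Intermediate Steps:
M(f) = 4/3 (M(f) = -1/3*(-4) = 4/3)
d(g) = 16/3 - g (d(g) = (4/3 + 6) + (-2 - g) = 22/3 + (-2 - g) = 16/3 - g)
(5*(6 + ((0 - 2)*3)*(-5)))*d(-3) = (5*(6 + ((0 - 2)*3)*(-5)))*(16/3 - 1*(-3)) = (5*(6 - 2*3*(-5)))*(16/3 + 3) = (5*(6 - 6*(-5)))*(25/3) = (5*(6 + 30))*(25/3) = (5*36)*(25/3) = 180*(25/3) = 1500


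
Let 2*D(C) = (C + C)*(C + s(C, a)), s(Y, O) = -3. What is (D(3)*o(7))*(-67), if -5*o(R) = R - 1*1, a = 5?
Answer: 0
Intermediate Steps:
o(R) = ⅕ - R/5 (o(R) = -(R - 1*1)/5 = -(R - 1)/5 = -(-1 + R)/5 = ⅕ - R/5)
D(C) = C*(-3 + C) (D(C) = ((C + C)*(C - 3))/2 = ((2*C)*(-3 + C))/2 = (2*C*(-3 + C))/2 = C*(-3 + C))
(D(3)*o(7))*(-67) = ((3*(-3 + 3))*(⅕ - ⅕*7))*(-67) = ((3*0)*(⅕ - 7/5))*(-67) = (0*(-6/5))*(-67) = 0*(-67) = 0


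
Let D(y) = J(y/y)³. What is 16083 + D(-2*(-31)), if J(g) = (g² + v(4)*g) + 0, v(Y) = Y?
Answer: 16208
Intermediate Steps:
J(g) = g² + 4*g (J(g) = (g² + 4*g) + 0 = g² + 4*g)
D(y) = 125 (D(y) = ((y/y)*(4 + y/y))³ = (1*(4 + 1))³ = (1*5)³ = 5³ = 125)
16083 + D(-2*(-31)) = 16083 + 125 = 16208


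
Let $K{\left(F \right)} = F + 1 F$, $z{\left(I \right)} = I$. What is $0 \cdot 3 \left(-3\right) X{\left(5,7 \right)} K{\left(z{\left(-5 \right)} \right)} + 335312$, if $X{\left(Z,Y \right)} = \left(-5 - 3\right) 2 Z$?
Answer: $335312$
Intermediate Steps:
$K{\left(F \right)} = 2 F$ ($K{\left(F \right)} = F + F = 2 F$)
$X{\left(Z,Y \right)} = - 16 Z$ ($X{\left(Z,Y \right)} = - 8 \cdot 2 Z = - 16 Z$)
$0 \cdot 3 \left(-3\right) X{\left(5,7 \right)} K{\left(z{\left(-5 \right)} \right)} + 335312 = 0 \cdot 3 \left(-3\right) \left(\left(-16\right) 5\right) 2 \left(-5\right) + 335312 = 0 \left(-3\right) \left(-80\right) \left(-10\right) + 335312 = 0 \left(-80\right) \left(-10\right) + 335312 = 0 \left(-10\right) + 335312 = 0 + 335312 = 335312$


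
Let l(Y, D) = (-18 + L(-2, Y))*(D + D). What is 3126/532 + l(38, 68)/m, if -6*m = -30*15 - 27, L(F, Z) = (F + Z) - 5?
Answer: 1189093/42294 ≈ 28.115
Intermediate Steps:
L(F, Z) = -5 + F + Z
l(Y, D) = 2*D*(-25 + Y) (l(Y, D) = (-18 + (-5 - 2 + Y))*(D + D) = (-18 + (-7 + Y))*(2*D) = (-25 + Y)*(2*D) = 2*D*(-25 + Y))
m = 159/2 (m = -(-30*15 - 27)/6 = -(-450 - 27)/6 = -⅙*(-477) = 159/2 ≈ 79.500)
3126/532 + l(38, 68)/m = 3126/532 + (2*68*(-25 + 38))/(159/2) = 3126*(1/532) + (2*68*13)*(2/159) = 1563/266 + 1768*(2/159) = 1563/266 + 3536/159 = 1189093/42294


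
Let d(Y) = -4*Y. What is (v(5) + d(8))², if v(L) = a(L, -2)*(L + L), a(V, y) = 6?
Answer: 784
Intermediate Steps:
v(L) = 12*L (v(L) = 6*(L + L) = 6*(2*L) = 12*L)
(v(5) + d(8))² = (12*5 - 4*8)² = (60 - 32)² = 28² = 784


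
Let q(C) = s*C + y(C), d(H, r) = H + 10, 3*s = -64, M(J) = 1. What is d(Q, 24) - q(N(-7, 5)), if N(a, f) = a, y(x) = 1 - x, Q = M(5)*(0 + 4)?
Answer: -430/3 ≈ -143.33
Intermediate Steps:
s = -64/3 (s = (⅓)*(-64) = -64/3 ≈ -21.333)
Q = 4 (Q = 1*(0 + 4) = 1*4 = 4)
d(H, r) = 10 + H
q(C) = 1 - 67*C/3 (q(C) = -64*C/3 + (1 - C) = 1 - 67*C/3)
d(Q, 24) - q(N(-7, 5)) = (10 + 4) - (1 - 67/3*(-7)) = 14 - (1 + 469/3) = 14 - 1*472/3 = 14 - 472/3 = -430/3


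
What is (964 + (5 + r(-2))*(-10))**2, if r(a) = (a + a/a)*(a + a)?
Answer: 763876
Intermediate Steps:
r(a) = 2*a*(1 + a) (r(a) = (a + 1)*(2*a) = (1 + a)*(2*a) = 2*a*(1 + a))
(964 + (5 + r(-2))*(-10))**2 = (964 + (5 + 2*(-2)*(1 - 2))*(-10))**2 = (964 + (5 + 2*(-2)*(-1))*(-10))**2 = (964 + (5 + 4)*(-10))**2 = (964 + 9*(-10))**2 = (964 - 90)**2 = 874**2 = 763876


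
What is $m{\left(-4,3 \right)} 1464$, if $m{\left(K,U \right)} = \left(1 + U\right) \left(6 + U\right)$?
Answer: $52704$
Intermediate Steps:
$m{\left(-4,3 \right)} 1464 = \left(6 + 3^{2} + 7 \cdot 3\right) 1464 = \left(6 + 9 + 21\right) 1464 = 36 \cdot 1464 = 52704$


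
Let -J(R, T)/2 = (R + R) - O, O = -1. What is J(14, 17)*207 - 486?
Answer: -12492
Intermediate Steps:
J(R, T) = -2 - 4*R (J(R, T) = -2*((R + R) - 1*(-1)) = -2*(2*R + 1) = -2*(1 + 2*R) = -2 - 4*R)
J(14, 17)*207 - 486 = (-2 - 4*14)*207 - 486 = (-2 - 56)*207 - 486 = -58*207 - 486 = -12006 - 486 = -12492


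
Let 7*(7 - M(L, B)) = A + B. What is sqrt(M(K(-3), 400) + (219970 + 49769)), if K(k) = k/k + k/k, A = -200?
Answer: sqrt(13216154)/7 ≈ 519.34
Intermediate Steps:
K(k) = 2 (K(k) = 1 + 1 = 2)
M(L, B) = 249/7 - B/7 (M(L, B) = 7 - (-200 + B)/7 = 7 + (200/7 - B/7) = 249/7 - B/7)
sqrt(M(K(-3), 400) + (219970 + 49769)) = sqrt((249/7 - 1/7*400) + (219970 + 49769)) = sqrt((249/7 - 400/7) + 269739) = sqrt(-151/7 + 269739) = sqrt(1888022/7) = sqrt(13216154)/7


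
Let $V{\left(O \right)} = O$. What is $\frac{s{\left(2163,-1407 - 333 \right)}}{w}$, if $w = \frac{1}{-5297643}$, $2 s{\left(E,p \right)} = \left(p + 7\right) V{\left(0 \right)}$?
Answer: $0$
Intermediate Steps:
$s{\left(E,p \right)} = 0$ ($s{\left(E,p \right)} = \frac{\left(p + 7\right) 0}{2} = \frac{\left(7 + p\right) 0}{2} = \frac{1}{2} \cdot 0 = 0$)
$w = - \frac{1}{5297643} \approx -1.8876 \cdot 10^{-7}$
$\frac{s{\left(2163,-1407 - 333 \right)}}{w} = \frac{0}{- \frac{1}{5297643}} = 0 \left(-5297643\right) = 0$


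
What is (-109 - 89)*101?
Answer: -19998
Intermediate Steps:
(-109 - 89)*101 = -198*101 = -19998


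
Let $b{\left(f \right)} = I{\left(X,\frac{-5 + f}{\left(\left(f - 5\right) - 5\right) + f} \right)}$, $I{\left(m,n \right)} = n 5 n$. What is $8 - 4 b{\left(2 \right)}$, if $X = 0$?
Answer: $3$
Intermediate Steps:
$I{\left(m,n \right)} = 5 n^{2}$ ($I{\left(m,n \right)} = 5 n n = 5 n^{2}$)
$b{\left(f \right)} = \frac{5 \left(-5 + f\right)^{2}}{\left(-10 + 2 f\right)^{2}}$ ($b{\left(f \right)} = 5 \left(\frac{-5 + f}{\left(\left(f - 5\right) - 5\right) + f}\right)^{2} = 5 \left(\frac{-5 + f}{\left(\left(-5 + f\right) - 5\right) + f}\right)^{2} = 5 \left(\frac{-5 + f}{\left(-10 + f\right) + f}\right)^{2} = 5 \left(\frac{-5 + f}{-10 + 2 f}\right)^{2} = 5 \frac{\left(-5 + f\right)^{2}}{\left(-10 + 2 f\right)^{2}} = \frac{5 \left(-5 + f\right)^{2}}{\left(-10 + 2 f\right)^{2}}$)
$8 - 4 b{\left(2 \right)} = 8 - 5 = 3$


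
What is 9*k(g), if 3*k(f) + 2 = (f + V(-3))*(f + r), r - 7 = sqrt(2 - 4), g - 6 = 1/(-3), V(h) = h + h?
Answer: -56/3 - I*sqrt(2) ≈ -18.667 - 1.4142*I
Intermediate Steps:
V(h) = 2*h
g = 17/3 (g = 6 + 1/(-3) = 6 - 1/3 = 17/3 ≈ 5.6667)
r = 7 + I*sqrt(2) (r = 7 + sqrt(2 - 4) = 7 + sqrt(-2) = 7 + I*sqrt(2) ≈ 7.0 + 1.4142*I)
k(f) = -2/3 + (-6 + f)*(7 + f + I*sqrt(2))/3 (k(f) = -2/3 + ((f + 2*(-3))*(f + (7 + I*sqrt(2))))/3 = -2/3 + ((f - 6)*(7 + f + I*sqrt(2)))/3 = -2/3 + ((-6 + f)*(7 + f + I*sqrt(2)))/3 = -2/3 + (-6 + f)*(7 + f + I*sqrt(2))/3)
9*k(g) = 9*(-44/3 + (1/3)*(17/3) + (17/3)**2/3 - 2*I*sqrt(2) + (1/3)*I*(17/3)*sqrt(2)) = 9*(-44/3 + 17/9 + (1/3)*(289/9) - 2*I*sqrt(2) + 17*I*sqrt(2)/9) = 9*(-44/3 + 17/9 + 289/27 - 2*I*sqrt(2) + 17*I*sqrt(2)/9) = 9*(-56/27 - I*sqrt(2)/9) = -56/3 - I*sqrt(2)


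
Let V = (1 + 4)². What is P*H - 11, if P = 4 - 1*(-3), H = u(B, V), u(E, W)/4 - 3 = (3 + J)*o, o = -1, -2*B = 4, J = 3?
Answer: -95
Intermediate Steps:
B = -2 (B = -½*4 = -2)
V = 25 (V = 5² = 25)
u(E, W) = -12 (u(E, W) = 12 + 4*((3 + 3)*(-1)) = 12 + 4*(6*(-1)) = 12 + 4*(-6) = 12 - 24 = -12)
H = -12
P = 7 (P = 4 + 3 = 7)
P*H - 11 = 7*(-12) - 11 = -84 - 11 = -95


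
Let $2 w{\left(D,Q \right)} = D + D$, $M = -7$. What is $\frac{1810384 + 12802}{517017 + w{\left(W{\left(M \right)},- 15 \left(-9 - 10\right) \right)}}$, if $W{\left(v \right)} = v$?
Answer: $\frac{911593}{258505} \approx 3.5264$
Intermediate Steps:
$w{\left(D,Q \right)} = D$ ($w{\left(D,Q \right)} = \frac{D + D}{2} = \frac{2 D}{2} = D$)
$\frac{1810384 + 12802}{517017 + w{\left(W{\left(M \right)},- 15 \left(-9 - 10\right) \right)}} = \frac{1810384 + 12802}{517017 - 7} = \frac{1823186}{517010} = 1823186 \cdot \frac{1}{517010} = \frac{911593}{258505}$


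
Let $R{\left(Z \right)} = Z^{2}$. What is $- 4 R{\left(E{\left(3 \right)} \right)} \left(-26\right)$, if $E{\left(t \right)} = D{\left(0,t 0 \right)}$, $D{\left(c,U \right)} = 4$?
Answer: $1664$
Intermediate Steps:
$E{\left(t \right)} = 4$
$- 4 R{\left(E{\left(3 \right)} \right)} \left(-26\right) = - 4 \cdot 4^{2} \left(-26\right) = \left(-4\right) 16 \left(-26\right) = \left(-64\right) \left(-26\right) = 1664$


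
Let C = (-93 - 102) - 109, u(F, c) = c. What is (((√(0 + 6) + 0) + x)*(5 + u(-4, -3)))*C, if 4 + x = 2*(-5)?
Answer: 8512 - 608*√6 ≈ 7022.7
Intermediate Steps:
x = -14 (x = -4 + 2*(-5) = -4 - 10 = -14)
C = -304 (C = -195 - 109 = -304)
(((√(0 + 6) + 0) + x)*(5 + u(-4, -3)))*C = (((√(0 + 6) + 0) - 14)*(5 - 3))*(-304) = (((√6 + 0) - 14)*2)*(-304) = ((√6 - 14)*2)*(-304) = ((-14 + √6)*2)*(-304) = (-28 + 2*√6)*(-304) = 8512 - 608*√6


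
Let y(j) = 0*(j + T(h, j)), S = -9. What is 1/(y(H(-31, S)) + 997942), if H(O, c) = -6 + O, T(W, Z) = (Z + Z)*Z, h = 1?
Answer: 1/997942 ≈ 1.0021e-6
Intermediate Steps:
T(W, Z) = 2*Z² (T(W, Z) = (2*Z)*Z = 2*Z²)
y(j) = 0 (y(j) = 0*(j + 2*j²) = 0)
1/(y(H(-31, S)) + 997942) = 1/(0 + 997942) = 1/997942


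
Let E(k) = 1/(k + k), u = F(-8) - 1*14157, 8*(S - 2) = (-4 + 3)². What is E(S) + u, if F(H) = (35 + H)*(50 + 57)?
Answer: -191552/17 ≈ -11268.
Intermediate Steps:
F(H) = 3745 + 107*H (F(H) = (35 + H)*107 = 3745 + 107*H)
S = 17/8 (S = 2 + (-4 + 3)²/8 = 2 + (⅛)*(-1)² = 2 + (⅛)*1 = 2 + ⅛ = 17/8 ≈ 2.1250)
u = -11268 (u = (3745 + 107*(-8)) - 1*14157 = (3745 - 856) - 14157 = 2889 - 14157 = -11268)
E(k) = 1/(2*k)
E(S) + u = 1/(2*(17/8)) - 11268 = (½)*(8/17) - 11268 = 4/17 - 11268 = -191552/17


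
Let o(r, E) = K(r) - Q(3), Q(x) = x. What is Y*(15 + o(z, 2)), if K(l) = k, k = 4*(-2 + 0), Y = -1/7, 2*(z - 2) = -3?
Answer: -4/7 ≈ -0.57143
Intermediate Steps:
z = 1/2 (z = 2 + (1/2)*(-3) = 2 - 3/2 = 1/2 ≈ 0.50000)
Y = -1/7 (Y = -1*1/7 = -1/7 ≈ -0.14286)
k = -8 (k = 4*(-2) = -8)
K(l) = -8
o(r, E) = -11 (o(r, E) = -8 - 1*3 = -8 - 3 = -11)
Y*(15 + o(z, 2)) = -(15 - 11)/7 = -1/7*4 = -4/7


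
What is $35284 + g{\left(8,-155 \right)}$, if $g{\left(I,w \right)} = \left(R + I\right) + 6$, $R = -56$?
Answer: $35242$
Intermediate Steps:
$g{\left(I,w \right)} = -50 + I$ ($g{\left(I,w \right)} = \left(-56 + I\right) + 6 = -50 + I$)
$35284 + g{\left(8,-155 \right)} = 35284 + \left(-50 + 8\right) = 35284 - 42 = 35242$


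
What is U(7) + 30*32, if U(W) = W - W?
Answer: 960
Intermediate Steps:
U(W) = 0
U(7) + 30*32 = 0 + 30*32 = 0 + 960 = 960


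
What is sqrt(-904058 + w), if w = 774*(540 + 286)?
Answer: I*sqrt(264734) ≈ 514.52*I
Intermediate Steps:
w = 639324 (w = 774*826 = 639324)
sqrt(-904058 + w) = sqrt(-904058 + 639324) = sqrt(-264734) = I*sqrt(264734)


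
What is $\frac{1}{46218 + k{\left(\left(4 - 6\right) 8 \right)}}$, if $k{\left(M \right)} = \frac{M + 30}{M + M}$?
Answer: $\frac{16}{739481} \approx 2.1637 \cdot 10^{-5}$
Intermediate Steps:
$k{\left(M \right)} = \frac{30 + M}{2 M}$
$\frac{1}{46218 + k{\left(\left(4 - 6\right) 8 \right)}} = \frac{1}{46218 + \frac{30 + \left(4 - 6\right) 8}{2 \left(4 - 6\right) 8}} = \frac{1}{46218 + \frac{30 - 16}{2 \left(\left(-2\right) 8\right)}} = \frac{1}{46218 + \frac{30 - 16}{2 \left(-16\right)}} = \frac{1}{46218 + \frac{1}{2} \left(- \frac{1}{16}\right) 14} = \frac{1}{46218 - \frac{7}{16}} = \frac{1}{\frac{739481}{16}} = \frac{16}{739481}$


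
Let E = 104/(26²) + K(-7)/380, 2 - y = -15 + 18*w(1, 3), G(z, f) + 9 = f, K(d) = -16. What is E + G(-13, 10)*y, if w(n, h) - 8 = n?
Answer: -178937/1235 ≈ -144.89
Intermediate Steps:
G(z, f) = -9 + f
w(n, h) = 8 + n
y = -145 (y = 2 - (-15 + 18*(8 + 1)) = 2 - (-15 + 18*9) = 2 - (-15 + 162) = 2 - 1*147 = 2 - 147 = -145)
E = 138/1235 (E = 104/(26²) - 16/380 = 104/676 - 16*1/380 = 104*(1/676) - 4/95 = 2/13 - 4/95 = 138/1235 ≈ 0.11174)
E + G(-13, 10)*y = 138/1235 + (-9 + 10)*(-145) = 138/1235 + 1*(-145) = 138/1235 - 145 = -178937/1235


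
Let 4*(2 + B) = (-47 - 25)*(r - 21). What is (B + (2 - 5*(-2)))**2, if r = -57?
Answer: 1999396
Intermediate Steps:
B = 1402 (B = -2 + ((-47 - 25)*(-57 - 21))/4 = -2 + (-72*(-78))/4 = -2 + (1/4)*5616 = -2 + 1404 = 1402)
(B + (2 - 5*(-2)))**2 = (1402 + (2 - 5*(-2)))**2 = (1402 + (2 + 10))**2 = (1402 + 12)**2 = 1414**2 = 1999396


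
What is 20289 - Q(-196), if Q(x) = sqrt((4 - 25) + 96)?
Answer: 20289 - 5*sqrt(3) ≈ 20280.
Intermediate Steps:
Q(x) = 5*sqrt(3) (Q(x) = sqrt(-21 + 96) = sqrt(75) = 5*sqrt(3))
20289 - Q(-196) = 20289 - 5*sqrt(3)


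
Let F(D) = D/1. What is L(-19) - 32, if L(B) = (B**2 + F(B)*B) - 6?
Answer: 684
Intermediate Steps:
F(D) = D (F(D) = D*1 = D)
L(B) = -6 + 2*B**2 (L(B) = (B**2 + B*B) - 6 = (B**2 + B**2) - 6 = 2*B**2 - 6 = -6 + 2*B**2)
L(-19) - 32 = (-6 + 2*(-19)**2) - 32 = (-6 + 2*361) - 32 = (-6 + 722) - 32 = 716 - 32 = 684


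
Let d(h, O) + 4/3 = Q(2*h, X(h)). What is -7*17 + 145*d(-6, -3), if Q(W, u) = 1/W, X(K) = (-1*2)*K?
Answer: -3893/12 ≈ -324.42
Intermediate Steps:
X(K) = -2*K
d(h, O) = -4/3 + 1/(2*h)
-7*17 + 145*d(-6, -3) = -7*17 + 145*((⅙)*(3 - 8*(-6))/(-6)) = -119 + 145*((⅙)*(-⅙)*(3 + 48)) = -119 + 145*((⅙)*(-⅙)*51) = -119 + 145*(-17/12) = -119 - 2465/12 = -3893/12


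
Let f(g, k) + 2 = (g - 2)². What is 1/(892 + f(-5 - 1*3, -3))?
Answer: 1/990 ≈ 0.0010101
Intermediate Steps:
f(g, k) = -2 + (-2 + g)² (f(g, k) = -2 + (g - 2)² = -2 + (-2 + g)²)
1/(892 + f(-5 - 1*3, -3)) = 1/(892 + (-2 + (-2 + (-5 - 1*3))²)) = 1/(892 + (-2 + (-2 + (-5 - 3))²)) = 1/(892 + (-2 + (-2 - 8)²)) = 1/(892 + (-2 + (-10)²)) = 1/(892 + (-2 + 100)) = 1/(892 + 98) = 1/990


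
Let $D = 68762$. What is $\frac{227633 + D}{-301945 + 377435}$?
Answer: $\frac{59279}{15098} \approx 3.9263$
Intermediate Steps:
$\frac{227633 + D}{-301945 + 377435} = \frac{227633 + 68762}{-301945 + 377435} = \frac{296395}{75490} = 296395 \cdot \frac{1}{75490} = \frac{59279}{15098}$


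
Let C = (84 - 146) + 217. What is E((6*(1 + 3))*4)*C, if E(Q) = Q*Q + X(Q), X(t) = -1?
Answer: 1428325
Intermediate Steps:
E(Q) = -1 + Q² (E(Q) = Q*Q - 1 = Q² - 1 = -1 + Q²)
C = 155 (C = -62 + 217 = 155)
E((6*(1 + 3))*4)*C = (-1 + ((6*(1 + 3))*4)²)*155 = (-1 + ((6*4)*4)²)*155 = (-1 + (24*4)²)*155 = (-1 + 96²)*155 = (-1 + 9216)*155 = 9215*155 = 1428325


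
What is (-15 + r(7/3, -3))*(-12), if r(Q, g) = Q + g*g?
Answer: 44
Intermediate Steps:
r(Q, g) = Q + g²
(-15 + r(7/3, -3))*(-12) = (-15 + (7/3 + (-3)²))*(-12) = (-15 + (7*(⅓) + 9))*(-12) = (-15 + (7/3 + 9))*(-12) = (-15 + 34/3)*(-12) = -11/3*(-12) = 44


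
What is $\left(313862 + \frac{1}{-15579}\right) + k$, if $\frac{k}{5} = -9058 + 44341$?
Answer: $\frac{7638025382}{15579} \approx 4.9028 \cdot 10^{5}$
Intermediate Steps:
$k = 176415$ ($k = 5 \left(-9058 + 44341\right) = 5 \cdot 35283 = 176415$)
$\left(313862 + \frac{1}{-15579}\right) + k = \left(313862 + \frac{1}{-15579}\right) + 176415 = \left(313862 - \frac{1}{15579}\right) + 176415 = \frac{4889656097}{15579} + 176415 = \frac{7638025382}{15579}$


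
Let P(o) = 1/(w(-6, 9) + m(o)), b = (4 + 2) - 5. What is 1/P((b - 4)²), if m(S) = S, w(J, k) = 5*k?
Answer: 54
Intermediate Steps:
b = 1 (b = 6 - 5 = 1)
P(o) = 1/(45 + o) (P(o) = 1/(5*9 + o) = 1/(45 + o))
1/P((b - 4)²) = 1/(1/(45 + (1 - 4)²)) = 1/(1/(45 + (-3)²)) = 1/(1/(45 + 9)) = 1/(1/54) = 54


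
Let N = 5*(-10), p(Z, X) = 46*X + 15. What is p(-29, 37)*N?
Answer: -85850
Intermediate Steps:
p(Z, X) = 15 + 46*X
N = -50
p(-29, 37)*N = (15 + 46*37)*(-50) = (15 + 1702)*(-50) = 1717*(-50) = -85850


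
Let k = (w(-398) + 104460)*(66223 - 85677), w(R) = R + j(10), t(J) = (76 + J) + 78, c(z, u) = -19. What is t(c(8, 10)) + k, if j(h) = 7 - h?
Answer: -2024363651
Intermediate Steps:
t(J) = 154 + J
w(R) = -3 + R (w(R) = R + (7 - 1*10) = R + (7 - 10) = R - 3 = -3 + R)
k = -2024363786 (k = ((-3 - 398) + 104460)*(66223 - 85677) = (-401 + 104460)*(-19454) = 104059*(-19454) = -2024363786)
t(c(8, 10)) + k = (154 - 19) - 2024363786 = 135 - 2024363786 = -2024363651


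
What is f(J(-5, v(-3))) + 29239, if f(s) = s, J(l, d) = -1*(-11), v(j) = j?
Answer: 29250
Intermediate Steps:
J(l, d) = 11
f(J(-5, v(-3))) + 29239 = 11 + 29239 = 29250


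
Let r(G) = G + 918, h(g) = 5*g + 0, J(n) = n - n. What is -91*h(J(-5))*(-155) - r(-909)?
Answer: -9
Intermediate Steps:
J(n) = 0
h(g) = 5*g
r(G) = 918 + G
-91*h(J(-5))*(-155) - r(-909) = -455*0*(-155) - (918 - 909) = -91*0*(-155) - 1*9 = 0*(-155) - 9 = 0 - 9 = -9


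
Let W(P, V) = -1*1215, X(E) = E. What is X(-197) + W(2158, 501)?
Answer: -1412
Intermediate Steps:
W(P, V) = -1215
X(-197) + W(2158, 501) = -197 - 1215 = -1412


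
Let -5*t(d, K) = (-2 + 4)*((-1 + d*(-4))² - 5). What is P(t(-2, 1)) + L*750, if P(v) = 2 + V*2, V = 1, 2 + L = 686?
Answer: 513004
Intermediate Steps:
L = 684 (L = -2 + 686 = 684)
t(d, K) = 2 - 2*(-1 - 4*d)²/5 (t(d, K) = -(-2 + 4)*((-1 + d*(-4))² - 5)/5 = -2*((-1 - 4*d)² - 5)/5 = -2*(-5 + (-1 - 4*d)²)/5 = -(-10 + 2*(-1 - 4*d)²)/5 = 2 - 2*(-1 - 4*d)²/5)
P(v) = 4 (P(v) = 2 + 1*2 = 2 + 2 = 4)
P(t(-2, 1)) + L*750 = 4 + 684*750 = 4 + 513000 = 513004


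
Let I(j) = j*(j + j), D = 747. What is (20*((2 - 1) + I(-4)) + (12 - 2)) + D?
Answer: 1417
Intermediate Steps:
I(j) = 2*j² (I(j) = j*(2*j) = 2*j²)
(20*((2 - 1) + I(-4)) + (12 - 2)) + D = (20*((2 - 1) + 2*(-4)²) + (12 - 2)) + 747 = (20*(1 + 2*16) + 10) + 747 = (20*(1 + 32) + 10) + 747 = (20*33 + 10) + 747 = (660 + 10) + 747 = 670 + 747 = 1417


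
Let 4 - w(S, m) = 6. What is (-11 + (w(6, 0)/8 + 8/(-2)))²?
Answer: 3721/16 ≈ 232.56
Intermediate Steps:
w(S, m) = -2 (w(S, m) = 4 - 1*6 = 4 - 6 = -2)
(-11 + (w(6, 0)/8 + 8/(-2)))² = (-11 + (-2/8 + 8/(-2)))² = (-11 + (-2*⅛ + 8*(-½)))² = (-11 + (-¼ - 4))² = (-11 - 17/4)² = (-61/4)² = 3721/16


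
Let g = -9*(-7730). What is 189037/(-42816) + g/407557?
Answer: -74064643489/17449960512 ≈ -4.2444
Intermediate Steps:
g = 69570
189037/(-42816) + g/407557 = 189037/(-42816) + 69570/407557 = 189037*(-1/42816) + 69570*(1/407557) = -189037/42816 + 69570/407557 = -74064643489/17449960512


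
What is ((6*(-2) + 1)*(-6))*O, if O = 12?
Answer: 792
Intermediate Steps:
((6*(-2) + 1)*(-6))*O = ((6*(-2) + 1)*(-6))*12 = ((-12 + 1)*(-6))*12 = -11*(-6)*12 = 66*12 = 792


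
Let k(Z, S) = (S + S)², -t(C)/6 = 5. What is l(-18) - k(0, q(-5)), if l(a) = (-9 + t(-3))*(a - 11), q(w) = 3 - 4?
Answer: 1127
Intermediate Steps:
t(C) = -30 (t(C) = -6*5 = -30)
q(w) = -1
k(Z, S) = 4*S² (k(Z, S) = (2*S)² = 4*S²)
l(a) = 429 - 39*a (l(a) = (-9 - 30)*(a - 11) = -39*(-11 + a) = 429 - 39*a)
l(-18) - k(0, q(-5)) = (429 - 39*(-18)) - 4*(-1)² = (429 + 702) - 4 = 1131 - 1*4 = 1131 - 4 = 1127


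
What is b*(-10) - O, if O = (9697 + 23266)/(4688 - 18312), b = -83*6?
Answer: 67880483/13624 ≈ 4982.4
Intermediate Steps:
b = -498
O = -32963/13624 (O = 32963/(-13624) = 32963*(-1/13624) = -32963/13624 ≈ -2.4195)
b*(-10) - O = -498*(-10) - 1*(-32963/13624) = 4980 + 32963/13624 = 67880483/13624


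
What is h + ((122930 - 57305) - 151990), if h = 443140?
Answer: 356775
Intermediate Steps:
h + ((122930 - 57305) - 151990) = 443140 + ((122930 - 57305) - 151990) = 443140 + (65625 - 151990) = 443140 - 86365 = 356775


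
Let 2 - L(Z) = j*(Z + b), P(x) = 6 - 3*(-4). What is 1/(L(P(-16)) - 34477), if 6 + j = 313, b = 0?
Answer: -1/40001 ≈ -2.4999e-5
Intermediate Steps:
j = 307 (j = -6 + 313 = 307)
P(x) = 18 (P(x) = 6 + 12 = 18)
L(Z) = 2 - 307*Z (L(Z) = 2 - 307*(Z + 0) = 2 - 307*Z)
1/(L(P(-16)) - 34477) = 1/((2 - 307*18) - 34477) = 1/((2 - 5526) - 34477) = 1/(-5524 - 34477) = 1/(-40001) = -1/40001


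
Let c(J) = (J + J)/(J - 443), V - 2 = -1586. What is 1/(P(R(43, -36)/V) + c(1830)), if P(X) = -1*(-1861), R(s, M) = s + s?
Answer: 1387/2584867 ≈ 0.00053658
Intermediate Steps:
V = -1584 (V = 2 - 1586 = -1584)
R(s, M) = 2*s
P(X) = 1861
c(J) = 2*J/(-443 + J) (c(J) = (2*J)/(-443 + J) = 2*J/(-443 + J))
1/(P(R(43, -36)/V) + c(1830)) = 1/(1861 + 2*1830/(-443 + 1830)) = 1/(1861 + 2*1830/1387) = 1/(1861 + 2*1830*(1/1387)) = 1/(1861 + 3660/1387) = 1/(2584867/1387) = 1387/2584867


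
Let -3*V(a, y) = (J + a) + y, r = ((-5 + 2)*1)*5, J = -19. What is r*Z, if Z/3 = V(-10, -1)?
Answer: -450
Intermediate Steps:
r = -15 (r = -3*1*5 = -3*5 = -15)
V(a, y) = 19/3 - a/3 - y/3 (V(a, y) = -((-19 + a) + y)/3 = -(-19 + a + y)/3 = 19/3 - a/3 - y/3)
Z = 30 (Z = 3*(19/3 - ⅓*(-10) - ⅓*(-1)) = 3*(19/3 + 10/3 + ⅓) = 3*10 = 30)
r*Z = -15*30 = -450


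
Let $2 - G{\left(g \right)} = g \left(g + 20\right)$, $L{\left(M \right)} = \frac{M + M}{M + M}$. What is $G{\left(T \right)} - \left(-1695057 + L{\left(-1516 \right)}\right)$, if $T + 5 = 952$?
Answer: $779309$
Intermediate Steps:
$L{\left(M \right)} = 1$ ($L{\left(M \right)} = \frac{2 M}{2 M} = 2 M \frac{1}{2 M} = 1$)
$T = 947$ ($T = -5 + 952 = 947$)
$G{\left(g \right)} = 2 - g \left(20 + g\right)$ ($G{\left(g \right)} = 2 - g \left(g + 20\right) = 2 - g \left(20 + g\right)$)
$G{\left(T \right)} - \left(-1695057 + L{\left(-1516 \right)}\right) = \left(2 - 947^{2} - 18940\right) + \left(1695057 - 1\right) = \left(2 - 896809 - 18940\right) + \left(1695057 - 1\right) = \left(2 - 896809 - 18940\right) + 1695056 = -915747 + 1695056 = 779309$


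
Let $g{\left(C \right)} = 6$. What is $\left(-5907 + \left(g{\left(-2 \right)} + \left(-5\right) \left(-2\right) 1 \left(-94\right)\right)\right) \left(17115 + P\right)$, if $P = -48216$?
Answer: $212761941$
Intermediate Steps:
$\left(-5907 + \left(g{\left(-2 \right)} + \left(-5\right) \left(-2\right) 1 \left(-94\right)\right)\right) \left(17115 + P\right) = \left(-5907 + \left(6 + \left(-5\right) \left(-2\right) 1 \left(-94\right)\right)\right) \left(17115 - 48216\right) = \left(-5907 + \left(6 + 10 \cdot 1 \left(-94\right)\right)\right) \left(-31101\right) = \left(-5907 + \left(6 + 10 \left(-94\right)\right)\right) \left(-31101\right) = \left(-5907 + \left(6 - 940\right)\right) \left(-31101\right) = \left(-5907 - 934\right) \left(-31101\right) = \left(-6841\right) \left(-31101\right) = 212761941$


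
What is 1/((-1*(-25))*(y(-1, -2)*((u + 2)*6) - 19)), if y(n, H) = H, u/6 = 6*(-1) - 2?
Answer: 1/13325 ≈ 7.5047e-5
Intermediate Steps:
u = -48 (u = 6*(6*(-1) - 2) = 6*(-6 - 2) = 6*(-8) = -48)
1/((-1*(-25))*(y(-1, -2)*((u + 2)*6) - 19)) = 1/((-1*(-25))*(-2*(-48 + 2)*6 - 19)) = 1/(25*(-(-92)*6 - 19)) = 1/(25*(-2*(-276) - 19)) = 1/(25*(552 - 19)) = 1/(25*533) = 1/13325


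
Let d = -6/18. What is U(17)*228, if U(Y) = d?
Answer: -76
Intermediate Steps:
d = -⅓ (d = -6*1/18 = -⅓ ≈ -0.33333)
U(Y) = -⅓
U(17)*228 = -⅓*228 = -76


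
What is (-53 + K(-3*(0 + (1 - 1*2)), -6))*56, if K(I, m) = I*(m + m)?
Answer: -4984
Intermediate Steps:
K(I, m) = 2*I*m (K(I, m) = I*(2*m) = 2*I*m)
(-53 + K(-3*(0 + (1 - 1*2)), -6))*56 = (-53 + 2*(-3*(0 + (1 - 1*2)))*(-6))*56 = (-53 + 2*(-3*(0 + (1 - 2)))*(-6))*56 = (-53 + 2*(-3*(0 - 1))*(-6))*56 = (-53 + 2*(-3*(-1))*(-6))*56 = (-53 + 2*3*(-6))*56 = (-53 - 36)*56 = -89*56 = -4984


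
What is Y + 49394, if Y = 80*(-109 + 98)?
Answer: 48514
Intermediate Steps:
Y = -880 (Y = 80*(-11) = -880)
Y + 49394 = -880 + 49394 = 48514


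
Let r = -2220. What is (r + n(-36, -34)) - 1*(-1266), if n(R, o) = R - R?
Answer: -954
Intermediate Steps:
n(R, o) = 0
(r + n(-36, -34)) - 1*(-1266) = (-2220 + 0) - 1*(-1266) = -2220 + 1266 = -954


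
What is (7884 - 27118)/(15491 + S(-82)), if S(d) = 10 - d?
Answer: -19234/15583 ≈ -1.2343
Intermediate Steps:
(7884 - 27118)/(15491 + S(-82)) = (7884 - 27118)/(15491 + (10 - 1*(-82))) = -19234/(15491 + (10 + 82)) = -19234/(15491 + 92) = -19234/15583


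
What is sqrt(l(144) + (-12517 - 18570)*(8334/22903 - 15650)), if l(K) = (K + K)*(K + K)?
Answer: 8*sqrt(3988061677714073)/22903 ≈ 22059.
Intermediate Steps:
l(K) = 4*K**2 (l(K) = (2*K)*(2*K) = 4*K**2)
sqrt(l(144) + (-12517 - 18570)*(8334/22903 - 15650)) = sqrt(4*144**2 + (-12517 - 18570)*(8334/22903 - 15650)) = sqrt(4*20736 - 31087*(8334*(1/22903) - 15650)) = sqrt(82944 - 31087*(8334/22903 - 15650)) = sqrt(82944 - 31087*(-358423616/22903)) = sqrt(82944 + 11142314950592/22903) = sqrt(11144214617024/22903) = 8*sqrt(3988061677714073)/22903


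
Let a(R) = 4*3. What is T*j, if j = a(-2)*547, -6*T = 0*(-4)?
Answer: 0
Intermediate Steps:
a(R) = 12
T = 0 (T = -0*(-4) = -1/6*0 = 0)
j = 6564 (j = 12*547 = 6564)
T*j = 0*6564 = 0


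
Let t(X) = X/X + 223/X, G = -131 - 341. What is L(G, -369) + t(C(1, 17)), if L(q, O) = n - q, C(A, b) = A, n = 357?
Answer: 1053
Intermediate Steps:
G = -472
L(q, O) = 357 - q
t(X) = 1 + 223/X
L(G, -369) + t(C(1, 17)) = (357 - 1*(-472)) + (223 + 1)/1 = (357 + 472) + 1*224 = 829 + 224 = 1053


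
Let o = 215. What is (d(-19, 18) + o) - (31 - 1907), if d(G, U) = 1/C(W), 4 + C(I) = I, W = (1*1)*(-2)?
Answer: 12545/6 ≈ 2090.8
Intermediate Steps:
W = -2 (W = 1*(-2) = -2)
C(I) = -4 + I
d(G, U) = -⅙ (d(G, U) = 1/(-4 - 2) = 1/(-6) = -⅙)
(d(-19, 18) + o) - (31 - 1907) = (-⅙ + 215) - (31 - 1907) = 1289/6 - 1*(-1876) = 1289/6 + 1876 = 12545/6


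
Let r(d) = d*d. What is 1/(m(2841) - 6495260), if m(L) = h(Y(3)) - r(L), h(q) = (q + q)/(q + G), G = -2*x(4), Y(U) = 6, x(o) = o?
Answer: -1/14566547 ≈ -6.8650e-8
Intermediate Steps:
G = -8 (G = -2*4 = -8)
r(d) = d²
h(q) = 2*q/(-8 + q) (h(q) = (q + q)/(q - 8) = (2*q)/(-8 + q) = 2*q/(-8 + q))
m(L) = -6 - L² (m(L) = 2*6/(-8 + 6) - L² = 2*6/(-2) - L² = 2*6*(-½) - L² = -6 - L²)
1/(m(2841) - 6495260) = 1/((-6 - 1*2841²) - 6495260) = 1/((-6 - 1*8071281) - 6495260) = 1/((-6 - 8071281) - 6495260) = 1/(-8071287 - 6495260) = 1/(-14566547) = -1/14566547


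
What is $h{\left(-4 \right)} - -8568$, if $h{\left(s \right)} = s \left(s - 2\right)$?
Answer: $8592$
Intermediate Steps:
$h{\left(s \right)} = s \left(-2 + s\right)$
$h{\left(-4 \right)} - -8568 = - 4 \left(-2 - 4\right) - -8568 = \left(-4\right) \left(-6\right) + 8568 = 24 + 8568 = 8592$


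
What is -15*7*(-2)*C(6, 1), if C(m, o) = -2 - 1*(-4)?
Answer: 420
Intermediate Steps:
C(m, o) = 2 (C(m, o) = -2 + 4 = 2)
-15*7*(-2)*C(6, 1) = -15*7*(-2)*2 = -(-210)*2 = -15*(-28) = 420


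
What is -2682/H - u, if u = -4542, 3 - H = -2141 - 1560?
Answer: 8410443/1852 ≈ 4541.3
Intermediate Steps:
H = 3704 (H = 3 - (-2141 - 1560) = 3 - 1*(-3701) = 3 + 3701 = 3704)
-2682/H - u = -2682/3704 - 1*(-4542) = -2682*1/3704 + 4542 = -1341/1852 + 4542 = 8410443/1852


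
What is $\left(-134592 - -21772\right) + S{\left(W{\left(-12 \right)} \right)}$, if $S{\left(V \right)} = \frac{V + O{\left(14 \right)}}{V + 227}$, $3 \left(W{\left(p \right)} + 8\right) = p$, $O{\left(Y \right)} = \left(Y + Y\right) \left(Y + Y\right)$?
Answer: $- \frac{24255528}{215} \approx -1.1282 \cdot 10^{5}$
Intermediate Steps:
$O{\left(Y \right)} = 4 Y^{2}$ ($O{\left(Y \right)} = 2 Y 2 Y = 4 Y^{2}$)
$W{\left(p \right)} = -8 + \frac{p}{3}$
$S{\left(V \right)} = \frac{784 + V}{227 + V}$ ($S{\left(V \right)} = \frac{V + 4 \cdot 14^{2}}{V + 227} = \frac{V + 4 \cdot 196}{227 + V} = \frac{V + 784}{227 + V} = \frac{784 + V}{227 + V}$)
$\left(-134592 - -21772\right) + S{\left(W{\left(-12 \right)} \right)} = \left(-134592 - -21772\right) + \frac{784 + \left(-8 + \frac{1}{3} \left(-12\right)\right)}{227 + \left(-8 + \frac{1}{3} \left(-12\right)\right)} = \left(-134592 + \left(-250 + 22022\right)\right) + \frac{784 - 12}{227 - 12} = \left(-134592 + 21772\right) + \frac{784 - 12}{227 - 12} = -112820 + \frac{1}{215} \cdot 772 = -112820 + \frac{772}{215} = - \frac{24255528}{215}$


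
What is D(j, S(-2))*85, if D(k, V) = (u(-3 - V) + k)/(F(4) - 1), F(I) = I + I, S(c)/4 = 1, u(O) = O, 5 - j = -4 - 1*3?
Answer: 425/7 ≈ 60.714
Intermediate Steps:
j = 12 (j = 5 - (-4 - 1*3) = 5 - (-4 - 3) = 5 - 1*(-7) = 5 + 7 = 12)
S(c) = 4 (S(c) = 4*1 = 4)
F(I) = 2*I
D(k, V) = -3/7 - V/7 + k/7 (D(k, V) = ((-3 - V) + k)/(2*4 - 1) = (-3 + k - V)/(8 - 1) = (-3 + k - V)/7 = (-3 + k - V)*(⅐) = -3/7 - V/7 + k/7)
D(j, S(-2))*85 = (-3/7 - ⅐*4 + (⅐)*12)*85 = (-3/7 - 4/7 + 12/7)*85 = (5/7)*85 = 425/7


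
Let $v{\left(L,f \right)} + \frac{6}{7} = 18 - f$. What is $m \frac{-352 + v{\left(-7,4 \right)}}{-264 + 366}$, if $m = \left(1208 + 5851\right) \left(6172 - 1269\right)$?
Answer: $- \frac{13682596174}{119} \approx -1.1498 \cdot 10^{8}$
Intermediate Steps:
$v{\left(L,f \right)} = \frac{120}{7} - f$ ($v{\left(L,f \right)} = - \frac{6}{7} - \left(-18 + f\right) = \frac{120}{7} - f$)
$m = 34610277$ ($m = 7059 \cdot 4903 = 34610277$)
$m \frac{-352 + v{\left(-7,4 \right)}}{-264 + 366} = 34610277 \frac{-352 + \left(\frac{120}{7} - 4\right)}{-264 + 366} = 34610277 \frac{-352 + \left(\frac{120}{7} - 4\right)}{102} = 34610277 \left(-352 + \frac{92}{7}\right) \frac{1}{102} = 34610277 \left(\left(- \frac{2372}{7}\right) \frac{1}{102}\right) = 34610277 \left(- \frac{1186}{357}\right) = - \frac{13682596174}{119}$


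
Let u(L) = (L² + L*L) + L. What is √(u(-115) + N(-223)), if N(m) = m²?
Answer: 4*√4754 ≈ 275.80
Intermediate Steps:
u(L) = L + 2*L² (u(L) = (L² + L²) + L = 2*L² + L = L + 2*L²)
√(u(-115) + N(-223)) = √(-115*(1 + 2*(-115)) + (-223)²) = √(-115*(1 - 230) + 49729) = √(-115*(-229) + 49729) = √(26335 + 49729) = √76064 = 4*√4754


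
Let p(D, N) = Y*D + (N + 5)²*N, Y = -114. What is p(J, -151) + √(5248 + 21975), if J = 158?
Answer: -3236728 + √27223 ≈ -3.2366e+6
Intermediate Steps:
p(D, N) = -114*D + N*(5 + N)² (p(D, N) = -114*D + (N + 5)²*N = -114*D + (5 + N)²*N = -114*D + N*(5 + N)²)
p(J, -151) + √(5248 + 21975) = (-114*158 - 151*(5 - 151)²) + √(5248 + 21975) = (-18012 - 151*(-146)²) + √27223 = (-18012 - 151*21316) + √27223 = (-18012 - 3218716) + √27223 = -3236728 + √27223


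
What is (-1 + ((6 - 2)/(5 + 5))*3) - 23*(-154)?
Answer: 17711/5 ≈ 3542.2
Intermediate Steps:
(-1 + ((6 - 2)/(5 + 5))*3) - 23*(-154) = (-1 + (4/10)*3) + 3542 = (-1 + (4*(⅒))*3) + 3542 = (-1 + (⅖)*3) + 3542 = (-1 + 6/5) + 3542 = ⅕ + 3542 = 17711/5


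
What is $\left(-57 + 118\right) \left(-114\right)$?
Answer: $-6954$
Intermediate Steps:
$\left(-57 + 118\right) \left(-114\right) = 61 \left(-114\right) = -6954$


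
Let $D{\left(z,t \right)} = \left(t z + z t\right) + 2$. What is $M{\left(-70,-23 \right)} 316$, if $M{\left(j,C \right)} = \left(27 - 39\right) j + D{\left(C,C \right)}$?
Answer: $600400$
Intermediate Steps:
$D{\left(z,t \right)} = 2 + 2 t z$ ($D{\left(z,t \right)} = \left(t z + t z\right) + 2 = 2 t z + 2 = 2 + 2 t z$)
$M{\left(j,C \right)} = 2 - 12 j + 2 C^{2}$ ($M{\left(j,C \right)} = \left(27 - 39\right) j + \left(2 + 2 C C\right) = - 12 j + \left(2 + 2 C^{2}\right) = 2 - 12 j + 2 C^{2}$)
$M{\left(-70,-23 \right)} 316 = \left(2 - -840 + 2 \left(-23\right)^{2}\right) 316 = \left(2 + 840 + 2 \cdot 529\right) 316 = \left(2 + 840 + 1058\right) 316 = 1900 \cdot 316 = 600400$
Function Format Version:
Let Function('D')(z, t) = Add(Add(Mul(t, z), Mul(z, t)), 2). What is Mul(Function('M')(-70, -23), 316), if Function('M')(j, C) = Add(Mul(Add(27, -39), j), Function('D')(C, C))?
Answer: 600400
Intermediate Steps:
Function('D')(z, t) = Add(2, Mul(2, t, z)) (Function('D')(z, t) = Add(Add(Mul(t, z), Mul(t, z)), 2) = Add(Mul(2, t, z), 2) = Add(2, Mul(2, t, z)))
Function('M')(j, C) = Add(2, Mul(-12, j), Mul(2, Pow(C, 2))) (Function('M')(j, C) = Add(Mul(Add(27, -39), j), Add(2, Mul(2, C, C))) = Add(Mul(-12, j), Add(2, Mul(2, Pow(C, 2)))) = Add(2, Mul(-12, j), Mul(2, Pow(C, 2))))
Mul(Function('M')(-70, -23), 316) = Mul(Add(2, Mul(-12, -70), Mul(2, Pow(-23, 2))), 316) = Mul(Add(2, 840, Mul(2, 529)), 316) = Mul(Add(2, 840, 1058), 316) = Mul(1900, 316) = 600400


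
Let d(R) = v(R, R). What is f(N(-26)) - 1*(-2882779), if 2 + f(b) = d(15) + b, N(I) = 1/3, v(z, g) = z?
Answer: 8648377/3 ≈ 2.8828e+6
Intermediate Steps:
N(I) = ⅓
d(R) = R
f(b) = 13 + b (f(b) = -2 + (15 + b) = 13 + b)
f(N(-26)) - 1*(-2882779) = (13 + ⅓) - 1*(-2882779) = 40/3 + 2882779 = 8648377/3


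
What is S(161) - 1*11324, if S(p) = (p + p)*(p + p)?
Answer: 92360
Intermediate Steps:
S(p) = 4*p**2 (S(p) = (2*p)*(2*p) = 4*p**2)
S(161) - 1*11324 = 4*161**2 - 1*11324 = 4*25921 - 11324 = 103684 - 11324 = 92360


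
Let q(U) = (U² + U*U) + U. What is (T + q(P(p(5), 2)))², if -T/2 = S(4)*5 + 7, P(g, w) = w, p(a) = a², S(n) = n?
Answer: 1936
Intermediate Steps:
q(U) = U + 2*U² (q(U) = (U² + U²) + U = 2*U² + U = U + 2*U²)
T = -54 (T = -2*(4*5 + 7) = -2*(20 + 7) = -2*27 = -54)
(T + q(P(p(5), 2)))² = (-54 + 2*(1 + 2*2))² = (-54 + 2*(1 + 4))² = (-54 + 2*5)² = (-54 + 10)² = (-44)² = 1936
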